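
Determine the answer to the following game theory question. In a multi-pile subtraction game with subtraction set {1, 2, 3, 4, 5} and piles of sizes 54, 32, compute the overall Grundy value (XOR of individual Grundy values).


Subtraction set: {1, 2, 3, 4, 5}
For this subtraction set, G(n) = n mod 6 (period = max + 1 = 6).
Pile 1 (size 54): G(54) = 54 mod 6 = 0
Pile 2 (size 32): G(32) = 32 mod 6 = 2
Total Grundy value = XOR of all: 0 XOR 2 = 2

2


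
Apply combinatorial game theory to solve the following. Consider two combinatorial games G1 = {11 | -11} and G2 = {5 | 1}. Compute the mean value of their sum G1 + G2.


G1 = {11 | -11}, G2 = {5 | 1}
Each is a switch {a | b} with numbers a > b; its mean value is (a + b)/2, and mean value is additive over game sums: m(G1 + G2) = m(G1) + m(G2).
Mean of G1 = (11 + (-11))/2 = 0/2 = 0
Mean of G2 = (5 + (1))/2 = 6/2 = 3
Mean of G1 + G2 = 0 + 3 = 3

3


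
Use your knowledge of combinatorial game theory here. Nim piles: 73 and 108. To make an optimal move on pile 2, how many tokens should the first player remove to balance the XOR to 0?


Piles: 73 and 108
Current XOR: 73 XOR 108 = 37 (non-zero, so this is an N-position).
To make the XOR zero, we need to find a move that balances the piles.
For pile 2 (size 108): target = 108 XOR 37 = 73
We reduce pile 2 from 108 to 73.
Tokens removed: 108 - 73 = 35
Verification: 73 XOR 73 = 0

35


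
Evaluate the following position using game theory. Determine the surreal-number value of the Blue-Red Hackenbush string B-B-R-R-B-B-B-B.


Edges (from ground): B-B-R-R-B-B-B-B
By Berlekamp's sign-expansion rule, a Blue-Red Hackenbush stalk has the value of the surreal number whose sign sequence is the edge sequence with B -> + and R -> -.
Sign sequence: ++--++++
Trace the sign expansion in the surreal number tree, starting from 0:
Edge 1: B (sign +) -> bounds (0, +inf), value = 1
Edge 2: B (sign +) -> bounds (1, +inf), value = 2
Edge 3: R (sign -) -> bounds (1, 2), value = 3/2
Edge 4: R (sign -) -> bounds (1, 3/2), value = 5/4
Edge 5: B (sign +) -> bounds (5/4, 3/2), value = 11/8
Edge 6: B (sign +) -> bounds (11/8, 3/2), value = 23/16
Edge 7: B (sign +) -> bounds (23/16, 3/2), value = 47/32
Edge 8: B (sign +) -> bounds (47/32, 3/2), value = 95/64
Game value = 95/64

95/64


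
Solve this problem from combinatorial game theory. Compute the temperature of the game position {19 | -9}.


The game is {19 | -9}, a switch {a | b} with numbers a > b.
Cooling {a | b} by t gives {a - t | b + t}, which stops being hot when a - t = b + t, i.e. at t = (a - b)/2. So the temperature of a switch is (a - b)/2.
Temperature = (Left option - Right option) / 2
= (19 - (-9)) / 2
= 28 / 2
= 14

14


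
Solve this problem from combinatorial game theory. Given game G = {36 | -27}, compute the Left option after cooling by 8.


Original game: {36 | -27} (a switch {a | b} with a > b).
Cooling by t (for t below the temperature (a - b)/2 = 63/2) taxes each move by t: {a | b} cooled by t is {a - t | b + t}.
Cooling amount: t = 8
Cooled Left option: 36 - 8 = 28
Cooled Right option: -27 + 8 = -19
Cooled game: {28 | -19}
Left option = 28

28


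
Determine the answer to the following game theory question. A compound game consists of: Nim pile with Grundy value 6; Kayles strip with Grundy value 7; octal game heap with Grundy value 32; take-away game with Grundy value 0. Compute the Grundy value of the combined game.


By the Sprague-Grundy theorem, the Grundy value of a sum of games is the XOR of individual Grundy values.
Nim pile: Grundy value = 6. Running XOR: 0 XOR 6 = 6
Kayles strip: Grundy value = 7. Running XOR: 6 XOR 7 = 1
octal game heap: Grundy value = 32. Running XOR: 1 XOR 32 = 33
take-away game: Grundy value = 0. Running XOR: 33 XOR 0 = 33
The combined Grundy value is 33.

33


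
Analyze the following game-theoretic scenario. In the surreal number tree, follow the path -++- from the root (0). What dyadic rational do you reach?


Sign expansion: -++-
Rule: track bounds (lo, hi), initially (-inf, +inf). On '+', the current value becomes lo and we move to the simplest number in (value, hi): value + 1 if hi = +inf, otherwise the midpoint (value + hi)/2. On '-', the current value becomes hi and we move to value - 1 if lo = -inf, otherwise the midpoint (lo + value)/2.
Start at 0.
Step 1: sign = -, move left. Bounds: (-inf, 0). Value = -1
Step 2: sign = +, move right. Bounds: (-1, 0). Value = -1/2
Step 3: sign = +, move right. Bounds: (-1/2, 0). Value = -1/4
Step 4: sign = -, move left. Bounds: (-1/2, -1/4). Value = -3/8
The surreal number with sign expansion -++- is -3/8.

-3/8


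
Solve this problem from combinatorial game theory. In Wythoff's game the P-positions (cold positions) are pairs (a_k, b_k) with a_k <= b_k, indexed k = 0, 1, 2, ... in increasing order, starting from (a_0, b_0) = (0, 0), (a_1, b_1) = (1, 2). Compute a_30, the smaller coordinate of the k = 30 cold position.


By Wythoff's theorem, a_k = floor(k * phi) and b_k = floor(k * phi^2) = a_k + k, where phi = (1 + sqrt(5))/2 is the golden ratio.
phi = (1 + sqrt(5))/2 = 1.618034
k = 30
k * phi = 30 * 1.618034 = 48.541020
a_30 = floor(k * phi) = 48

48


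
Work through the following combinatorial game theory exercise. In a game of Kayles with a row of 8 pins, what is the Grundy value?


Kayles: a move removes 1 or 2 adjacent pins from a contiguous row.
Removing pins from a row of k leaves two independent rows (a, b) with a + b = k - 1 (one pin) or a + b = k - 2 (two pins); an end removal gives a = 0.
By Sprague-Grundy, G(k) = mex{ G(a) XOR G(b) } over all these splits. G(0) = 0.
G(1): splits (0,0):0^0=0 -> mex({0}) = 1
G(2): splits (0,1):0^1=1 (0,0):0^0=0 -> mex({0, 1}) = 2
G(3): splits (0,2):0^2=2 (1,1):1^1=0 (0,1):0^1=1 -> mex({0, 1, 2}) = 3
G(4): splits (0,3):0^3=3 (1,2):1^2=3 (0,2):0^2=2 (1,1):1^1=0 -> mex({0, 2, 3}) = 1
G(5): splits (0,4):0^1=1 (1,3):1^3=2 (2,2):2^2=0 (0,3):0^3=3 (1,2):1^2=3 -> mex({0, 1, 2, 3}) = 4
G(6) = mex({0, 1, 2, 4}) = 3
G(7) = mex({0, 1, 3, 4, 5}) = 2
G(8) = mex({0, 2, 3, 5, 6}) = 1
Therefore G(8) = 1.

1


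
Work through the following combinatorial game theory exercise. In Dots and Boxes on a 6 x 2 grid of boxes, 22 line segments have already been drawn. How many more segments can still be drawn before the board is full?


Grid: 6 x 2 boxes, i.e. 7 rows and 3 columns of dots.
Horizontal edges: (rows + 1) * cols = 7 * 2 = 14
Vertical edges: rows * (cols + 1) = 6 * 3 = 18
Total edges: 14 + 18 = 32
Edges drawn: 22
Remaining: 32 - 22 = 10

10


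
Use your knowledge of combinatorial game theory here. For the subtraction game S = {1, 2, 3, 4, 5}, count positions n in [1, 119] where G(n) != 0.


Subtraction set S = {1, 2, 3, 4, 5}, so G(n) = n mod 6.
G(n) = 0 when n is a multiple of 6.
Multiples of 6 in [1, 119]: 19
N-positions (nonzero Grundy) = 119 - 19 = 100

100


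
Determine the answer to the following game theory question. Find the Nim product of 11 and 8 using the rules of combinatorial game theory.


Nim multiplication is bilinear over XOR: (u XOR v) * w = (u*w) XOR (v*w).
So we split each operand into its bit components and XOR the pairwise Nim products.
11 = 1 + 2 + 8 (as XOR of powers of 2).
8 = 8 (as XOR of powers of 2).
Using the standard Nim-product table on single bits:
  2*2 = 3,   2*4 = 8,   2*8 = 12,
  4*4 = 6,   4*8 = 11,  8*8 = 13,
and  1*x = x (identity), k*l = l*k (commutative).
Pairwise Nim products:
  1 * 8 = 8
  2 * 8 = 12
  8 * 8 = 13
XOR them: 8 XOR 12 XOR 13 = 9.
Result: 11 * 8 = 9 (in Nim).

9


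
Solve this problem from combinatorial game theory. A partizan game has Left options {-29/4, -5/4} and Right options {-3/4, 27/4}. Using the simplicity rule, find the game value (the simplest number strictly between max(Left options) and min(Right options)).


Left options: {-29/4, -5/4}, max = -5/4
Right options: {-3/4, 27/4}, min = -3/4
All options are numbers and max(Left) < min(Right), so by the simplicity theorem the value is the simplest (earliest-born) number strictly between -5/4 and -3/4.
The only integer strictly between -5/4 and -3/4 is -1.
No non-integer in the interval can be simpler: if x is a non-integer in the interval, then floor(x) or ceil(x) also lies in the interval (the interval contains an integer), and both are proper prefixes of x's sign expansion, i.e. born earlier. So the game value is -1.
Game value = -1

-1


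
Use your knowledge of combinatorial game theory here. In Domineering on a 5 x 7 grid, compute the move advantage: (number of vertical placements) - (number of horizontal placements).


Board is 5 x 7 (rows x cols).
Left (vertical) placements: (rows-1) * cols = 4 * 7 = 28
Right (horizontal) placements: rows * (cols-1) = 5 * 6 = 30
Advantage = Left - Right = 28 - 30 = -2

-2


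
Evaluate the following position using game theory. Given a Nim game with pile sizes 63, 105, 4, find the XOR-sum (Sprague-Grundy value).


We need the XOR (exclusive or) of all pile sizes.
After XOR-ing pile 1 (size 63): 0 XOR 63 = 63
After XOR-ing pile 2 (size 105): 63 XOR 105 = 86
After XOR-ing pile 3 (size 4): 86 XOR 4 = 82
The Nim-value of this position is 82.

82


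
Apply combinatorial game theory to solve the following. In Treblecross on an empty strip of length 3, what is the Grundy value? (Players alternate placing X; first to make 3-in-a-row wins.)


Treblecross: place X on empty cells; 3-in-a-row wins.
Playing within two cells of an existing X lets the opponent win at once, so sensible play treats the cells i-2..i+2 around each X as dead. The player left with no safe cell loses, so this is a normal-play take-away game on strips of safe cells.
Placing X at cell i (0-indexed) of a strip of k safe cells leaves independent strips of sizes max(0, i-2) and max(0, k-i-3). Hence G(k) = mex{ G(max(0,i-2)) XOR G(max(0,k-i-3)) : 0 <= i < k }, with G(0) = 0.
G(1): splits (0,0):0^0=0 -> mex({0}) = 1
G(2): splits (0,0):0^0=0 -> mex({0}) = 1
G(3): splits (0,0):0^0=0 -> mex({0}) = 1
Therefore G(3) = 1.

1


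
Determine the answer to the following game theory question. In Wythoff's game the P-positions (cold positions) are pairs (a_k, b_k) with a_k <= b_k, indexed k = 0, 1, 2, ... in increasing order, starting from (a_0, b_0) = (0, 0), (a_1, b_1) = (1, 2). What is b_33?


By Wythoff's theorem, a_k = floor(k * phi) and b_k = floor(k * phi^2) = a_k + k, where phi = (1 + sqrt(5))/2 is the golden ratio.
phi = (1 + sqrt(5))/2 = 1.618034
phi^2 = phi + 1 = 2.618034
k = 33
k * phi^2 = 33 * 2.618034 = 86.395122
b_33 = floor(k * phi^2) = 86 (check: a_33 + k = 53 + 33 = 86)

86


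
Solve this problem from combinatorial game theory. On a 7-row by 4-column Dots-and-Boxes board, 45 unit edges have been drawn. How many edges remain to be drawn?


Grid: 7 x 4 boxes, i.e. 8 rows and 5 columns of dots.
Horizontal edges: (rows + 1) * cols = 8 * 4 = 32
Vertical edges: rows * (cols + 1) = 7 * 5 = 35
Total edges: 32 + 35 = 67
Edges drawn: 45
Remaining: 67 - 45 = 22

22


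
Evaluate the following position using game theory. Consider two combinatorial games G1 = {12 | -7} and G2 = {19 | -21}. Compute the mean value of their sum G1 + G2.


G1 = {12 | -7}, G2 = {19 | -21}
Each is a switch {a | b} with numbers a > b; its mean value is (a + b)/2, and mean value is additive over game sums: m(G1 + G2) = m(G1) + m(G2).
Mean of G1 = (12 + (-7))/2 = 5/2 = 5/2
Mean of G2 = (19 + (-21))/2 = -2/2 = -1
Mean of G1 + G2 = 5/2 + -1 = 3/2

3/2


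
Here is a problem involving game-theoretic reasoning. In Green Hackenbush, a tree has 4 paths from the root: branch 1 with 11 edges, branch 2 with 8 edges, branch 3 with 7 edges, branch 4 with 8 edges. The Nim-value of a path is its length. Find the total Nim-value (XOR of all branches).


The tree has 4 branches from the ground vertex.
In Green Hackenbush, the Nim-value of a simple path of length k is k.
Branch 1: length 11, Nim-value = 11
Branch 2: length 8, Nim-value = 8
Branch 3: length 7, Nim-value = 7
Branch 4: length 8, Nim-value = 8
Total Nim-value = XOR of all branch values:
0 XOR 11 = 11
11 XOR 8 = 3
3 XOR 7 = 4
4 XOR 8 = 12
Nim-value of the tree = 12

12


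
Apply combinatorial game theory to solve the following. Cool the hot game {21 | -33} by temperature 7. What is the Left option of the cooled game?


Original game: {21 | -33} (a switch {a | b} with a > b).
Cooling by t (for t below the temperature (a - b)/2 = 27) taxes each move by t: {a | b} cooled by t is {a - t | b + t}.
Cooling amount: t = 7
Cooled Left option: 21 - 7 = 14
Cooled Right option: -33 + 7 = -26
Cooled game: {14 | -26}
Left option = 14

14


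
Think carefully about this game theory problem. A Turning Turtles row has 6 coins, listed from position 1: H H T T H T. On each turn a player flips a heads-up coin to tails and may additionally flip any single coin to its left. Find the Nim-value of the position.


Coins: H H T T H T
Key fact: a single head at position k behaves exactly like a Nim heap of size k (turning it to T and optionally flipping a coin at j < k corresponds to moving the heap from k to j, or to 0), and heads combine as a disjunctive sum (two heads at the same place would cancel, matching j XOR j = 0). So the Nim-value is the XOR of the 1-indexed positions of the heads.
Face-up positions (1-indexed): [1, 2, 5]
XOR 0 with 1: 0 XOR 1 = 1
XOR 1 with 2: 1 XOR 2 = 3
XOR 3 with 5: 3 XOR 5 = 6
Nim-value = 6

6


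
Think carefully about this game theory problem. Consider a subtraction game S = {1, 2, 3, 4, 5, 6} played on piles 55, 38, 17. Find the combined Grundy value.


Subtraction set: {1, 2, 3, 4, 5, 6}
For this subtraction set, G(n) = n mod 7 (period = max + 1 = 7).
Pile 1 (size 55): G(55) = 55 mod 7 = 6
Pile 2 (size 38): G(38) = 38 mod 7 = 3
Pile 3 (size 17): G(17) = 17 mod 7 = 3
Total Grundy value = XOR of all: 6 XOR 3 XOR 3 = 6

6


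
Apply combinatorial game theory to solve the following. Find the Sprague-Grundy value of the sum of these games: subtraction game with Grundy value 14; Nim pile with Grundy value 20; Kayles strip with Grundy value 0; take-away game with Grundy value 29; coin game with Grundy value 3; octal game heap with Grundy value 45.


By the Sprague-Grundy theorem, the Grundy value of a sum of games is the XOR of individual Grundy values.
subtraction game: Grundy value = 14. Running XOR: 0 XOR 14 = 14
Nim pile: Grundy value = 20. Running XOR: 14 XOR 20 = 26
Kayles strip: Grundy value = 0. Running XOR: 26 XOR 0 = 26
take-away game: Grundy value = 29. Running XOR: 26 XOR 29 = 7
coin game: Grundy value = 3. Running XOR: 7 XOR 3 = 4
octal game heap: Grundy value = 45. Running XOR: 4 XOR 45 = 41
The combined Grundy value is 41.

41


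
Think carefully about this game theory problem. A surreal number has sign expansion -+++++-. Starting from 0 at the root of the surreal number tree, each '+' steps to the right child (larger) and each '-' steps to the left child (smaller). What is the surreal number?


Sign expansion: -+++++-
Rule: track bounds (lo, hi), initially (-inf, +inf). On '+', the current value becomes lo and we move to the simplest number in (value, hi): value + 1 if hi = +inf, otherwise the midpoint (value + hi)/2. On '-', the current value becomes hi and we move to value - 1 if lo = -inf, otherwise the midpoint (lo + value)/2.
Start at 0.
Step 1: sign = -, move left. Bounds: (-inf, 0). Value = -1
Step 2: sign = +, move right. Bounds: (-1, 0). Value = -1/2
Step 3: sign = +, move right. Bounds: (-1/2, 0). Value = -1/4
Step 4: sign = +, move right. Bounds: (-1/4, 0). Value = -1/8
Step 5: sign = +, move right. Bounds: (-1/8, 0). Value = -1/16
Step 6: sign = +, move right. Bounds: (-1/16, 0). Value = -1/32
Step 7: sign = -, move left. Bounds: (-1/16, -1/32). Value = -3/64
The surreal number with sign expansion -+++++- is -3/64.

-3/64


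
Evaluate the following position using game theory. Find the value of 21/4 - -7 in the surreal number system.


x = 21/4, y = -7
Converting to common denominator: 4
x = 21/4, y = -28/4
x - y = 21/4 - -7 = 49/4

49/4


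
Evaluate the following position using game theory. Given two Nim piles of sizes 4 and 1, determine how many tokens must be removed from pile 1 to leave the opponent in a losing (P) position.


Piles: 4 and 1
Current XOR: 4 XOR 1 = 5 (non-zero, so this is an N-position).
To make the XOR zero, we need to find a move that balances the piles.
For pile 1 (size 4): target = 4 XOR 5 = 1
We reduce pile 1 from 4 to 1.
Tokens removed: 4 - 1 = 3
Verification: 1 XOR 1 = 0

3


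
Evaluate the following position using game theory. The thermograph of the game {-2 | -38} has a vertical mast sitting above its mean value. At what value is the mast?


Game = {-2 | -38}, a switch {a | b} with numbers a > b.
Its thermograph has left wall a - t and right wall b + t, which meet at t = (a - b)/2, where both equal (a + b)/2. So the mast (mean value) is at (a + b)/2.
Mean = (-2 + (-38))/2 = -40/2 = -20

-20


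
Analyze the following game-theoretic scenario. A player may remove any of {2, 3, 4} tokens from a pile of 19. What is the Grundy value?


The subtraction set is S = {2, 3, 4}.
G(k) = mex{ G(k - s) : s in S, s <= k }. We compute iteratively: G(0) = 0.
G(1) = mex({}) = 0
G(2) = mex({0}) = 1
G(3) = mex({0}) = 1
G(4) = mex({0, 1}) = 2
G(5) = mex({0, 1}) = 2
G(6) = mex({1, 2}) = 0
G(7) = mex({1, 2}) = 0
G(8) = mex({0, 2}) = 1
G(9) = mex({0, 2}) = 1
Observe that G(6)..G(9) = 0, 0, 1, 1 repeats G(0)..G(3) = 0, 0, 1, 1.
For k >= max(S) = 4, G(k) is determined by the previous 4 values G(k-4)..G(k-1); a window of 4 consecutive values has recurred shifted by 6, so by induction G(k + 6) = G(k) for all k >= 0: the sequence is periodic from the start with period 6.
One period: G(0..5) = 0, 0, 1, 1, 2, 2.
19 mod 6 = 1, so G(19) = G(1) = 0.

0


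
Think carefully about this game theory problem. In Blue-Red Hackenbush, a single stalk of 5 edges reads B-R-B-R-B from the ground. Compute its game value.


Edges (from ground): B-R-B-R-B
By Berlekamp's sign-expansion rule, a Blue-Red Hackenbush stalk has the value of the surreal number whose sign sequence is the edge sequence with B -> + and R -> -.
Sign sequence: +-+-+
Trace the sign expansion in the surreal number tree, starting from 0:
Edge 1: B (sign +) -> bounds (0, +inf), value = 1
Edge 2: R (sign -) -> bounds (0, 1), value = 1/2
Edge 3: B (sign +) -> bounds (1/2, 1), value = 3/4
Edge 4: R (sign -) -> bounds (1/2, 3/4), value = 5/8
Edge 5: B (sign +) -> bounds (5/8, 3/4), value = 11/16
Game value = 11/16

11/16


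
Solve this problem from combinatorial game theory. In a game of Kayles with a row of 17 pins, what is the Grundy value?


Kayles: a move removes 1 or 2 adjacent pins from a contiguous row.
Removing pins from a row of k leaves two independent rows (a, b) with a + b = k - 1 (one pin) or a + b = k - 2 (two pins); an end removal gives a = 0.
By Sprague-Grundy, G(k) = mex{ G(a) XOR G(b) } over all these splits. G(0) = 0.
G(1): splits (0,0):0^0=0 -> mex({0}) = 1
G(2): splits (0,1):0^1=1 (0,0):0^0=0 -> mex({0, 1}) = 2
G(3): splits (0,2):0^2=2 (1,1):1^1=0 (0,1):0^1=1 -> mex({0, 1, 2}) = 3
G(4): splits (0,3):0^3=3 (1,2):1^2=3 (0,2):0^2=2 (1,1):1^1=0 -> mex({0, 2, 3}) = 1
G(5): splits (0,4):0^1=1 (1,3):1^3=2 (2,2):2^2=0 (0,3):0^3=3 (1,2):1^2=3 -> mex({0, 1, 2, 3}) = 4
G(6) = mex({0, 1, 2, 4}) = 3
G(7) = mex({0, 1, 3, 4, 5}) = 2
G(8) = mex({0, 2, 3, 5, 6}) = 1
G(9) = mex({0, 1, 2, 3, 6, 7}) = 4
G(10) = mex({0, 1, 3, 4, 5, 7}) = 2
G(11) = mex({0, 1, 2, 3, 4, 5}) = 6
G(12) = mex({0, 1, 2, 3, 5, 6, 7}) = 4
G(13) = mex({0, 2, 3, 4, 6, 7}) = 1
G(14) = mex({0, 1, 4, 5, 6, 7}) = 2
G(15) = mex({0, 1, 2, 3, 4, 5, 6}) = 7
G(16) = mex({0, 2, 3, 5, 6, 7}) = 1
G(17) = mex({0, 1, 2, 3, 5, 6, 7}) = 4
Therefore G(17) = 4.

4


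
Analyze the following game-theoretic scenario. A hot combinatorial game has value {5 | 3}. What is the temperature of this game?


The game is {5 | 3}, a switch {a | b} with numbers a > b.
Cooling {a | b} by t gives {a - t | b + t}, which stops being hot when a - t = b + t, i.e. at t = (a - b)/2. So the temperature of a switch is (a - b)/2.
Temperature = (Left option - Right option) / 2
= (5 - (3)) / 2
= 2 / 2
= 1

1


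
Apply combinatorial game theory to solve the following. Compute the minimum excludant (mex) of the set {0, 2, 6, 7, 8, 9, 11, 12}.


Set = {0, 2, 6, 7, 8, 9, 11, 12}
0 is in the set.
1 is NOT in the set. This is the mex.
mex = 1

1


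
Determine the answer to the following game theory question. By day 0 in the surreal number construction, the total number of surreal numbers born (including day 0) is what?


Day 0: {|} = 0 is born. Count = 1.
Day n: the number of surreal numbers born by day n is 2^(n+1) - 1.
By day 0: 2^1 - 1 = 1
By day 0: 1 surreal numbers.

1


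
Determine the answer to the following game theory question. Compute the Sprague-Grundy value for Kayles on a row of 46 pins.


Kayles: a move removes 1 or 2 adjacent pins from a contiguous row.
Removing pins from a row of k leaves two independent rows (a, b) with a + b = k - 1 (one pin) or a + b = k - 2 (two pins); an end removal gives a = 0.
By Sprague-Grundy, G(k) = mex{ G(a) XOR G(b) } over all these splits. G(0) = 0.
G(1): splits (0,0):0^0=0 -> mex({0}) = 1
G(2): splits (0,1):0^1=1 (0,0):0^0=0 -> mex({0, 1}) = 2
G(3): splits (0,2):0^2=2 (1,1):1^1=0 (0,1):0^1=1 -> mex({0, 1, 2}) = 3
G(4): splits (0,3):0^3=3 (1,2):1^2=3 (0,2):0^2=2 (1,1):1^1=0 -> mex({0, 2, 3}) = 1
G(5): splits (0,4):0^1=1 (1,3):1^3=2 (2,2):2^2=0 (0,3):0^3=3 (1,2):1^2=3 -> mex({0, 1, 2, 3}) = 4
G(6) = mex({0, 1, 2, 4}) = 3
G(7) = mex({0, 1, 3, 4, 5}) = 2
G(8) = mex({0, 2, 3, 5, 6}) = 1
G(9) = mex({0, 1, 2, 3, 6, 7}) = 4
G(10) = mex({0, 1, 3, 4, 5, 7}) = 2
G(11) = mex({0, 1, 2, 3, 4, 5}) = 6
G(12) = mex({0, 1, 2, 3, 5, 6, 7}) = 4
G(13) = mex({0, 2, 3, 4, 6, 7}) = 1
G(14) = mex({0, 1, 4, 5, 6, 7}) = 2
G(15) = mex({0, 1, 2, 3, 4, 5, 6}) = 7
G(16) = mex({0, 2, 3, 5, 6, 7}) = 1
G(17) = mex({0, 1, 2, 3, 5, 6, 7}) = 4
G(18) = mex({0, 1, 2, 4, 5, 6}) = 3
G(19) = mex({0, 1, 3, 4, 5, 7}) = 2
G(20) = mex({0, 2, 3, 4, 5, 6, 7}) = 1
G(21) = mex({0, 1, 2, 3, 5, 6, 7}) = 4
G(22) = mex({0, 1, 2, 3, 4, 5, 7}) = 6
G(23) = mex({0, 1, 2, 3, 4, 5, 6}) = 7
G(24) = mex({0, 1, 2, 3, 5, 6, 7}) = 4
G(25) = mex({0, 2, 3, 4, 6, 7}) = 1
G(26) = mex({0, 1, 3, 4, 5, 6, 7}) = 2
G(27) = mex({0, 1, 2, 3, 4, 5, 6, 7}) = 8
G(28) = mex({0, 1, 2, 3, 4, 6, 7, 8}) = 5
G(29) = mex({0, 1, 2, 3, 5, 6, 7, 8, 9}) = 4
G(30) = mex({0, 1, 2, 3, 4, 5, 6, 9, 10}) = 7
G(31) = mex({0, 1, 3, 4, 5, 7, 10, 11}) = 2
G(32) = mex({0, 2, 3, 4, 5, 6, 7, 9, 11}) = 1
G(33) = mex({0, 1, 2, 3, 4, 5, 6, 7, 9, 12}) = 8
G(34) = mex({0, 1, 2, 3, 4, 5, 7, 8, 11, 12}) = 6
G(35) = mex({0, 1, 2, 3, 4, 5, 6, 8, 9, 10, 11}) = 7
G(36) = mex({0, 1, 2, 3, 5, 6, 7, 9, 10}) = 4
G(37) = mex({0, 2, 3, 4, 6, 7, 9, 10, 11, 12}) = 1
G(38) = mex({0, 1, 3, 4, 5, 6, 7, 9, 10, 11, 12}) = 2
G(39) = mex({0, 1, 2, 4, 5, 6, 7, 9, 10, 12, 14}) = 3
G(40) = mex({0, 2, 3, 4, 6, 7, 11, 12, 14}) = 1
G(41) = mex({0, 1, 2, 3, 5, 6, 7, 9, 10, 11, 12}) = 4
G(42) = mex({0, 1, 2, 3, 4, 5, 6, 9, 10}) = 7
G(43) = mex({0, 1, 3, 4, 5, 7, 9, 10, 12, 15}) = 2
G(44) = mex({0, 2, 3, 4, 5, 6, 7, 9, 10, 12, 15}) = 1
G(45) = mex({0, 1, 2, 3, 4, 5, 6, 7, 9, 10, 12, 14}) = 8
G(46) = mex({0, 1, 3, 4, 5, 7, 8, 11, 12, 14}) = 2
Therefore G(46) = 2.

2


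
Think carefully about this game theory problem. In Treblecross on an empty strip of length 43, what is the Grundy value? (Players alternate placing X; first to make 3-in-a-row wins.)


Treblecross: place X on empty cells; 3-in-a-row wins.
Playing within two cells of an existing X lets the opponent win at once, so sensible play treats the cells i-2..i+2 around each X as dead. The player left with no safe cell loses, so this is a normal-play take-away game on strips of safe cells.
Placing X at cell i (0-indexed) of a strip of k safe cells leaves independent strips of sizes max(0, i-2) and max(0, k-i-3). Hence G(k) = mex{ G(max(0,i-2)) XOR G(max(0,k-i-3)) : 0 <= i < k }, with G(0) = 0.
G(1): splits (0,0):0^0=0 -> mex({0}) = 1
G(2): splits (0,0):0^0=0 -> mex({0}) = 1
G(3): splits (0,0):0^0=0 -> mex({0}) = 1
G(4): splits (0,1):0^1=1 (0,0):0^0=0 -> mex({0, 1}) = 2
G(5): splits (0,2):0^1=1 (0,1):0^1=1 (0,0):0^0=0 -> mex({0, 1}) = 2
G(6) = mex({1}) = 0
G(7) = mex({0, 1, 2}) = 3
G(8) = mex({0, 1, 2}) = 3
G(9) = mex({0, 2}) = 1
G(10) = mex({0, 2, 3}) = 1
G(11) = mex({0, 3}) = 1
G(12) = mex({1, 3}) = 0
G(13) = mex({0, 1, 2, 3}) = 4
G(14) = mex({0, 1, 2}) = 3
G(15) = mex({0, 1, 2}) = 3
G(16) = mex({0, 1, 2, 4}) = 3
G(17) = mex({0, 1, 3, 4}) = 2
G(18) = mex({0, 1, 3, 4}) = 2
G(19) = mex({0, 1, 3, 5}) = 2
G(20) = mex({0, 1, 2, 3, 5}) = 4
G(21) = mex({0, 1, 2, 3, 5}) = 4
G(22) = mex({1, 2, 6}) = 0
G(23) = mex({0, 1, 2, 3, 4, 6}) = 5
G(24) = mex({0, 1, 2, 3, 4}) = 5
G(25) = mex({0, 1, 3, 4, 7}) = 2
G(26) = mex({0, 1, 3, 4, 5, 7}) = 2
G(27) = mex({0, 1, 3, 5}) = 2
G(28) = mex({0, 1, 2, 5}) = 3
G(29) = mex({0, 1, 2, 4, 5, 6}) = 3
G(30) = mex({1, 2, 4, 6}) = 0
G(31) = mex({0, 1, 2, 3, 4, 6}) = 5
G(32) = mex({1, 2, 3, 4, 7}) = 0
G(33) = mex({0, 3, 7}) = 1
G(34) = mex({0, 2, 3, 5, 7}) = 1
G(35) = mex({0, 2, 3, 5, 6}) = 1
G(36) = mex({0, 1, 2, 5, 6}) = 3
G(37) = mex({0, 1, 2, 4, 5, 6}) = 3
G(38) = mex({0, 1, 2, 4}) = 3
G(39) = mex({0, 1, 2, 3, 4, 7}) = 5
G(40) = mex({0, 1, 2, 3, 4, 5, 7}) = 6
G(41) = mex({0, 1, 2, 3, 5, 7}) = 4
G(42) = mex({0, 1, 2, 3, 5, 6, 7}) = 4
G(43) = mex({0, 2, 3, 5, 6}) = 1
Therefore G(43) = 1.

1


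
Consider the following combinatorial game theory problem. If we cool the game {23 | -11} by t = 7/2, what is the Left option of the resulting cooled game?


Original game: {23 | -11} (a switch {a | b} with a > b).
Cooling by t (for t below the temperature (a - b)/2 = 17) taxes each move by t: {a | b} cooled by t is {a - t | b + t}.
Cooling amount: t = 7/2
Cooled Left option: 23 - 7/2 = 39/2
Cooled Right option: -11 + 7/2 = -15/2
Cooled game: {39/2 | -15/2}
Left option = 39/2

39/2


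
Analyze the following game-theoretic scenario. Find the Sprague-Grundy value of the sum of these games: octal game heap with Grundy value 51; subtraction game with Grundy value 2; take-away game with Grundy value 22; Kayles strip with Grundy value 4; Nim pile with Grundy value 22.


By the Sprague-Grundy theorem, the Grundy value of a sum of games is the XOR of individual Grundy values.
octal game heap: Grundy value = 51. Running XOR: 0 XOR 51 = 51
subtraction game: Grundy value = 2. Running XOR: 51 XOR 2 = 49
take-away game: Grundy value = 22. Running XOR: 49 XOR 22 = 39
Kayles strip: Grundy value = 4. Running XOR: 39 XOR 4 = 35
Nim pile: Grundy value = 22. Running XOR: 35 XOR 22 = 53
The combined Grundy value is 53.

53


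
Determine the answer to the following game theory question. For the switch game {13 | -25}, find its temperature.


The game is {13 | -25}, a switch {a | b} with numbers a > b.
Cooling {a | b} by t gives {a - t | b + t}, which stops being hot when a - t = b + t, i.e. at t = (a - b)/2. So the temperature of a switch is (a - b)/2.
Temperature = (Left option - Right option) / 2
= (13 - (-25)) / 2
= 38 / 2
= 19

19


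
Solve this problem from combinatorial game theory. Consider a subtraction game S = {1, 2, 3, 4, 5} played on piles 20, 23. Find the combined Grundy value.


Subtraction set: {1, 2, 3, 4, 5}
For this subtraction set, G(n) = n mod 6 (period = max + 1 = 6).
Pile 1 (size 20): G(20) = 20 mod 6 = 2
Pile 2 (size 23): G(23) = 23 mod 6 = 5
Total Grundy value = XOR of all: 2 XOR 5 = 7

7


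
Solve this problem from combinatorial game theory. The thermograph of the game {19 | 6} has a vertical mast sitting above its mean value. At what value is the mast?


Game = {19 | 6}, a switch {a | b} with numbers a > b.
Its thermograph has left wall a - t and right wall b + t, which meet at t = (a - b)/2, where both equal (a + b)/2. So the mast (mean value) is at (a + b)/2.
Mean = (19 + (6))/2 = 25/2 = 25/2

25/2


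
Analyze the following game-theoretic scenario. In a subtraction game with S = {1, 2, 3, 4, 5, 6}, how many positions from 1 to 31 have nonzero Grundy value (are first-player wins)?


Subtraction set S = {1, 2, 3, 4, 5, 6}, so G(n) = n mod 7.
G(n) = 0 when n is a multiple of 7.
Multiples of 7 in [1, 31]: 4
N-positions (nonzero Grundy) = 31 - 4 = 27

27


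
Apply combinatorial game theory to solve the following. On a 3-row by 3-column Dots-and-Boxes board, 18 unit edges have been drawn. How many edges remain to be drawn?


Grid: 3 x 3 boxes, i.e. 4 rows and 4 columns of dots.
Horizontal edges: (rows + 1) * cols = 4 * 3 = 12
Vertical edges: rows * (cols + 1) = 3 * 4 = 12
Total edges: 12 + 12 = 24
Edges drawn: 18
Remaining: 24 - 18 = 6

6


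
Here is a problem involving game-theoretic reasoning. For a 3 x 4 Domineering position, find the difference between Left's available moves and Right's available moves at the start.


Board is 3 x 4 (rows x cols).
Left (vertical) placements: (rows-1) * cols = 2 * 4 = 8
Right (horizontal) placements: rows * (cols-1) = 3 * 3 = 9
Advantage = Left - Right = 8 - 9 = -1

-1


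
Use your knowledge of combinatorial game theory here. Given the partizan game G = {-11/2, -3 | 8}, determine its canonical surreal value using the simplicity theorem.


Left options: {-11/2, -3}, max = -3
Right options: {8}, min = 8
All options are numbers and max(Left) < min(Right), so by the simplicity theorem the value is the simplest (earliest-born) number strictly between -3 and 8.
Integers -2 through 7 all lie strictly between -3 and 8.
Among integers, the simplest (lowest birthday = smallest |n|; 0 is born on day 0, +-n on day n) is 0.
No non-integer in the interval can be simpler: if x is a non-integer in the interval, then floor(x) or ceil(x) also lies in the interval (the interval contains an integer), and both are proper prefixes of x's sign expansion, i.e. born earlier. So the game value is 0.
Game value = 0

0


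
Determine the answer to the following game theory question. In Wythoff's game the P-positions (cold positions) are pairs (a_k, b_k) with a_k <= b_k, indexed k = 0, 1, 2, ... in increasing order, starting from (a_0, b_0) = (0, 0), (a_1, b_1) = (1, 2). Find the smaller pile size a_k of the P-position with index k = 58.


By Wythoff's theorem, a_k = floor(k * phi) and b_k = floor(k * phi^2) = a_k + k, where phi = (1 + sqrt(5))/2 is the golden ratio.
phi = (1 + sqrt(5))/2 = 1.618034
k = 58
k * phi = 58 * 1.618034 = 93.845971
a_58 = floor(k * phi) = 93

93


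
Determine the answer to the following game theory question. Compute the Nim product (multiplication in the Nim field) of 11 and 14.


Nim multiplication is bilinear over XOR: (u XOR v) * w = (u*w) XOR (v*w).
So we split each operand into its bit components and XOR the pairwise Nim products.
11 = 1 + 2 + 8 (as XOR of powers of 2).
14 = 2 + 4 + 8 (as XOR of powers of 2).
Using the standard Nim-product table on single bits:
  2*2 = 3,   2*4 = 8,   2*8 = 12,
  4*4 = 6,   4*8 = 11,  8*8 = 13,
and  1*x = x (identity), k*l = l*k (commutative).
Pairwise Nim products:
  1 * 2 = 2
  1 * 4 = 4
  1 * 8 = 8
  2 * 2 = 3
  2 * 4 = 8
  2 * 8 = 12
  8 * 2 = 12
  8 * 4 = 11
  8 * 8 = 13
XOR them: 2 XOR 4 XOR 8 XOR 3 XOR 8 XOR 12 XOR 12 XOR 11 XOR 13 = 3.
Result: 11 * 14 = 3 (in Nim).

3


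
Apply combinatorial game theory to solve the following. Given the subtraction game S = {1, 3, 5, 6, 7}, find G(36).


The subtraction set is S = {1, 3, 5, 6, 7}.
G(k) = mex{ G(k - s) : s in S, s <= k }. We compute iteratively: G(0) = 0.
G(1) = mex({0}) = 1
G(2) = mex({1}) = 0
G(3) = mex({0}) = 1
G(4) = mex({1}) = 0
G(5) = mex({0}) = 1
G(6) = mex({0, 1}) = 2
G(7) = mex({0, 1, 2}) = 3
G(8) = mex({0, 1, 3}) = 2
G(9) = mex({0, 1, 2}) = 3
G(10) = mex({0, 1, 3}) = 2
G(11) = mex({0, 1, 2}) = 3
G(12) = mex({1, 2, 3}) = 0
G(13) = mex({0, 2, 3}) = 1
G(14) = mex({1, 2, 3}) = 0
G(15) = mex({0, 2, 3}) = 1
G(16) = mex({1, 2, 3}) = 0
G(17) = mex({0, 2, 3}) = 1
G(18) = mex({0, 1, 3}) = 2
Observe that G(12)..G(18) = 0, 1, 0, 1, 0, 1, 2 repeats G(0)..G(6) = 0, 1, 0, 1, 0, 1, 2.
For k >= max(S) = 7, G(k) is determined by the previous 7 values G(k-7)..G(k-1); a window of 7 consecutive values has recurred shifted by 12, so by induction G(k + 12) = G(k) for all k >= 0: the sequence is periodic from the start with period 12.
One period: G(0..11) = 0, 1, 0, 1, 0, 1, 2, 3, 2, 3, 2, 3.
36 mod 12 = 0, so G(36) = G(0) = 0.

0


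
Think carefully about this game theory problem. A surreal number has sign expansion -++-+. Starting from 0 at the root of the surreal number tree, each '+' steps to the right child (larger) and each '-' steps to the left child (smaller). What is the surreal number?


Sign expansion: -++-+
Rule: track bounds (lo, hi), initially (-inf, +inf). On '+', the current value becomes lo and we move to the simplest number in (value, hi): value + 1 if hi = +inf, otherwise the midpoint (value + hi)/2. On '-', the current value becomes hi and we move to value - 1 if lo = -inf, otherwise the midpoint (lo + value)/2.
Start at 0.
Step 1: sign = -, move left. Bounds: (-inf, 0). Value = -1
Step 2: sign = +, move right. Bounds: (-1, 0). Value = -1/2
Step 3: sign = +, move right. Bounds: (-1/2, 0). Value = -1/4
Step 4: sign = -, move left. Bounds: (-1/2, -1/4). Value = -3/8
Step 5: sign = +, move right. Bounds: (-3/8, -1/4). Value = -5/16
The surreal number with sign expansion -++-+ is -5/16.

-5/16


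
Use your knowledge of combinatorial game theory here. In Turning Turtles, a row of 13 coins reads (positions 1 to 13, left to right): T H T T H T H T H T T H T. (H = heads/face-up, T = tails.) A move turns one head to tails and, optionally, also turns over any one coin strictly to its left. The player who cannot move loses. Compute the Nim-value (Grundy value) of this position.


Coins: T H T T H T H T H T T H T
Key fact: a single head at position k behaves exactly like a Nim heap of size k (turning it to T and optionally flipping a coin at j < k corresponds to moving the heap from k to j, or to 0), and heads combine as a disjunctive sum (two heads at the same place would cancel, matching j XOR j = 0). So the Nim-value is the XOR of the 1-indexed positions of the heads.
Face-up positions (1-indexed): [2, 5, 7, 9, 12]
XOR 0 with 2: 0 XOR 2 = 2
XOR 2 with 5: 2 XOR 5 = 7
XOR 7 with 7: 7 XOR 7 = 0
XOR 0 with 9: 0 XOR 9 = 9
XOR 9 with 12: 9 XOR 12 = 5
Nim-value = 5

5


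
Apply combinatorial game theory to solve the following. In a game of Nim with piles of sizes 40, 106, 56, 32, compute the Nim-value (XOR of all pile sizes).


We need the XOR (exclusive or) of all pile sizes.
After XOR-ing pile 1 (size 40): 0 XOR 40 = 40
After XOR-ing pile 2 (size 106): 40 XOR 106 = 66
After XOR-ing pile 3 (size 56): 66 XOR 56 = 122
After XOR-ing pile 4 (size 32): 122 XOR 32 = 90
The Nim-value of this position is 90.

90


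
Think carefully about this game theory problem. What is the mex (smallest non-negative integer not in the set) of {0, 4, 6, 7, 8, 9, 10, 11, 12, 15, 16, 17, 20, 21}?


Set = {0, 4, 6, 7, 8, 9, 10, 11, 12, 15, 16, 17, 20, 21}
0 is in the set.
1 is NOT in the set. This is the mex.
mex = 1

1


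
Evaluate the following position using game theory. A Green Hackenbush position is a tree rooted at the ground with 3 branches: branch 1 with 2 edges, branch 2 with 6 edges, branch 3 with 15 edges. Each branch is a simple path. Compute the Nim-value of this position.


The tree has 3 branches from the ground vertex.
In Green Hackenbush, the Nim-value of a simple path of length k is k.
Branch 1: length 2, Nim-value = 2
Branch 2: length 6, Nim-value = 6
Branch 3: length 15, Nim-value = 15
Total Nim-value = XOR of all branch values:
0 XOR 2 = 2
2 XOR 6 = 4
4 XOR 15 = 11
Nim-value of the tree = 11

11


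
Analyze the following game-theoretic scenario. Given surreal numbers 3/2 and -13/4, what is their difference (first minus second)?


x = 3/2, y = -13/4
Converting to common denominator: 4
x = 6/4, y = -13/4
x - y = 3/2 - -13/4 = 19/4

19/4


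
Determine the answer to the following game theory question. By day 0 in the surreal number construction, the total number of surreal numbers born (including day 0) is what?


Day 0: {|} = 0 is born. Count = 1.
Day n: the number of surreal numbers born by day n is 2^(n+1) - 1.
By day 0: 2^1 - 1 = 1
By day 0: 1 surreal numbers.

1


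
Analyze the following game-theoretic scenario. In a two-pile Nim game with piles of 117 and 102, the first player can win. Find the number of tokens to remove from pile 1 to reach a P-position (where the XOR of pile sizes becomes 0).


Piles: 117 and 102
Current XOR: 117 XOR 102 = 19 (non-zero, so this is an N-position).
To make the XOR zero, we need to find a move that balances the piles.
For pile 1 (size 117): target = 117 XOR 19 = 102
We reduce pile 1 from 117 to 102.
Tokens removed: 117 - 102 = 15
Verification: 102 XOR 102 = 0

15


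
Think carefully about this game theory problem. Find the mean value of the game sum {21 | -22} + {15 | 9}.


G1 = {21 | -22}, G2 = {15 | 9}
Each is a switch {a | b} with numbers a > b; its mean value is (a + b)/2, and mean value is additive over game sums: m(G1 + G2) = m(G1) + m(G2).
Mean of G1 = (21 + (-22))/2 = -1/2 = -1/2
Mean of G2 = (15 + (9))/2 = 24/2 = 12
Mean of G1 + G2 = -1/2 + 12 = 23/2

23/2


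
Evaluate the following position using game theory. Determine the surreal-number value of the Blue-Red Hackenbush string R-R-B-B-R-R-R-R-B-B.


Edges (from ground): R-R-B-B-R-R-R-R-B-B
By Berlekamp's sign-expansion rule, a Blue-Red Hackenbush stalk has the value of the surreal number whose sign sequence is the edge sequence with B -> + and R -> -.
Sign sequence: --++----++
Trace the sign expansion in the surreal number tree, starting from 0:
Edge 1: R (sign -) -> bounds (-inf, 0), value = -1
Edge 2: R (sign -) -> bounds (-inf, -1), value = -2
Edge 3: B (sign +) -> bounds (-2, -1), value = -3/2
Edge 4: B (sign +) -> bounds (-3/2, -1), value = -5/4
Edge 5: R (sign -) -> bounds (-3/2, -5/4), value = -11/8
Edge 6: R (sign -) -> bounds (-3/2, -11/8), value = -23/16
Edge 7: R (sign -) -> bounds (-3/2, -23/16), value = -47/32
Edge 8: R (sign -) -> bounds (-3/2, -47/32), value = -95/64
Edge 9: B (sign +) -> bounds (-95/64, -47/32), value = -189/128
Edge 10: B (sign +) -> bounds (-189/128, -47/32), value = -377/256
Game value = -377/256

-377/256


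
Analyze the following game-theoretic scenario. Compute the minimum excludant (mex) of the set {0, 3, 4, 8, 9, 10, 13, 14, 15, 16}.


Set = {0, 3, 4, 8, 9, 10, 13, 14, 15, 16}
0 is in the set.
1 is NOT in the set. This is the mex.
mex = 1

1


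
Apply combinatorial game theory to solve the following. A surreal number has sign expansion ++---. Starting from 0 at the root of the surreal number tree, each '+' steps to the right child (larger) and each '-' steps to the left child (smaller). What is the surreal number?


Sign expansion: ++---
Rule: track bounds (lo, hi), initially (-inf, +inf). On '+', the current value becomes lo and we move to the simplest number in (value, hi): value + 1 if hi = +inf, otherwise the midpoint (value + hi)/2. On '-', the current value becomes hi and we move to value - 1 if lo = -inf, otherwise the midpoint (lo + value)/2.
Start at 0.
Step 1: sign = +, move right. Bounds: (0, +inf). Value = 1
Step 2: sign = +, move right. Bounds: (1, +inf). Value = 2
Step 3: sign = -, move left. Bounds: (1, 2). Value = 3/2
Step 4: sign = -, move left. Bounds: (1, 3/2). Value = 5/4
Step 5: sign = -, move left. Bounds: (1, 5/4). Value = 9/8
The surreal number with sign expansion ++--- is 9/8.

9/8


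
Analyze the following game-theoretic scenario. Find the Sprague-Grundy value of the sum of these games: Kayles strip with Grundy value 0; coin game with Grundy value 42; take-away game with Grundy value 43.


By the Sprague-Grundy theorem, the Grundy value of a sum of games is the XOR of individual Grundy values.
Kayles strip: Grundy value = 0. Running XOR: 0 XOR 0 = 0
coin game: Grundy value = 42. Running XOR: 0 XOR 42 = 42
take-away game: Grundy value = 43. Running XOR: 42 XOR 43 = 1
The combined Grundy value is 1.

1


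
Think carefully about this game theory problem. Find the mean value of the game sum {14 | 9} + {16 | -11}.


G1 = {14 | 9}, G2 = {16 | -11}
Each is a switch {a | b} with numbers a > b; its mean value is (a + b)/2, and mean value is additive over game sums: m(G1 + G2) = m(G1) + m(G2).
Mean of G1 = (14 + (9))/2 = 23/2 = 23/2
Mean of G2 = (16 + (-11))/2 = 5/2 = 5/2
Mean of G1 + G2 = 23/2 + 5/2 = 14

14
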